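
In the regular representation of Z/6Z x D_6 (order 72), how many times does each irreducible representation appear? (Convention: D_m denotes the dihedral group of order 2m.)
Each irreducible V_i of dimension d_i appears with multiplicity d_i, i.e. rho_reg = (direct sum over all irreducibles V_i) d_i V_i. The irreducible dimensions for Z/6Z x D_6 are 1, 1, 1, 1, 1, 1, 1, 1, 1, 1, 1, 1, 1, 1, 1, 1, 1, 1, 1, 1, 1, 1, 1, 1, 2, 2, 2, 2, 2, 2, 2, 2, 2, 2, 2, 2: 24 irreducibles of dimension 1, each with multiplicity 1; 12 irreducibles of dimension 2, each with multiplicity 2. Total dimension 24*1*1 + 12*2*2 = 72 = |G|.

Explanation: General theorem: in the regular representation of a finite group G, each irreducible appears with multiplicity equal to its dimension. Check: dim(rho_reg) = sum d_i^2 = 1 + 1 + 1 + 1 + 1 + 1 + 1 + 1 + 1 + 1 + 1 + 1 + 1 + 1 + 1 + 1 + 1 + 1 + 1 + 1 + 1 + 1 + 1 + 1 + 4 + 4 + 4 + 4 + 4 + 4 + 4 + 4 + 4 + 4 + 4 + 4 = 72 = |G|.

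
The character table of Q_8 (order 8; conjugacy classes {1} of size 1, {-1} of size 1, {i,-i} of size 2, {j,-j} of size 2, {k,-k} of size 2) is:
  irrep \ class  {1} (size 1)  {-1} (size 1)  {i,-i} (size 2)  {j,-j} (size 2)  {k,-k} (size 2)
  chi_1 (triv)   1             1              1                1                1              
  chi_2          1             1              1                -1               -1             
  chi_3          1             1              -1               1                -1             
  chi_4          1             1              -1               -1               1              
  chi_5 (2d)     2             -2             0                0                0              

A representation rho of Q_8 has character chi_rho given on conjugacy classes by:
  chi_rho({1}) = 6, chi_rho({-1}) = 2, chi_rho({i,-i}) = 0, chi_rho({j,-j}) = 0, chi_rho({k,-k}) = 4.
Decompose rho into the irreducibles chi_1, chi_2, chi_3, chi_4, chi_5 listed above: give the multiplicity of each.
Multiplicities: chi_1: 2, chi_2: 0, chi_3: 0, chi_4: 2, chi_5: 1.

Proof sketch: Use <chi_rho, chi> = (1/|G|) sum_C |C| * chi_rho(C) * conj(chi(C)) with |G| = 8 for each irreducible chi in the table:
  <chi_rho, chi_1> = (1/8)[1*(6)*conj(1) + 1*(2)*conj(1) + 2*(0)*conj(1) + 2*(0)*conj(1) + 2*(4)*conj(1)]
      = (1/8)[(6) + (2) + (0) + (0) + (8)] = 16/8 = 2
  <chi_rho, chi_2> = (1/8)[1*(6)*conj(1) + 1*(2)*conj(1) + 2*(0)*conj(1) + 2*(0)*conj(-1) + 2*(4)*conj(-1)]
      = (1/8)[(6) + (2) + (0) + (0) + (-8)] = 0/8 = 0
  <chi_rho, chi_3> = (1/8)[1*(6)*conj(1) + 1*(2)*conj(1) + 2*(0)*conj(-1) + 2*(0)*conj(1) + 2*(4)*conj(-1)]
      = (1/8)[(6) + (2) + (0) + (0) + (-8)] = 0/8 = 0
  <chi_rho, chi_4> = (1/8)[1*(6)*conj(1) + 1*(2)*conj(1) + 2*(0)*conj(-1) + 2*(0)*conj(-1) + 2*(4)*conj(1)]
      = (1/8)[(6) + (2) + (0) + (0) + (8)] = 16/8 = 2
  <chi_rho, chi_5> = (1/8)[1*(6)*conj(2) + 1*(2)*conj(-2) + 2*(0)*conj(0) + 2*(0)*conj(0) + 2*(4)*conj(0)]
      = (1/8)[(12) + (-4) + (0) + (0) + (0)] = 8/8 = 1
Dimension check: dim(rho) = sum (mult * dim) = 2*1 + 0*1 + 0*1 + 2*1 + 1*2 = 6 = chi_rho(e) = 6.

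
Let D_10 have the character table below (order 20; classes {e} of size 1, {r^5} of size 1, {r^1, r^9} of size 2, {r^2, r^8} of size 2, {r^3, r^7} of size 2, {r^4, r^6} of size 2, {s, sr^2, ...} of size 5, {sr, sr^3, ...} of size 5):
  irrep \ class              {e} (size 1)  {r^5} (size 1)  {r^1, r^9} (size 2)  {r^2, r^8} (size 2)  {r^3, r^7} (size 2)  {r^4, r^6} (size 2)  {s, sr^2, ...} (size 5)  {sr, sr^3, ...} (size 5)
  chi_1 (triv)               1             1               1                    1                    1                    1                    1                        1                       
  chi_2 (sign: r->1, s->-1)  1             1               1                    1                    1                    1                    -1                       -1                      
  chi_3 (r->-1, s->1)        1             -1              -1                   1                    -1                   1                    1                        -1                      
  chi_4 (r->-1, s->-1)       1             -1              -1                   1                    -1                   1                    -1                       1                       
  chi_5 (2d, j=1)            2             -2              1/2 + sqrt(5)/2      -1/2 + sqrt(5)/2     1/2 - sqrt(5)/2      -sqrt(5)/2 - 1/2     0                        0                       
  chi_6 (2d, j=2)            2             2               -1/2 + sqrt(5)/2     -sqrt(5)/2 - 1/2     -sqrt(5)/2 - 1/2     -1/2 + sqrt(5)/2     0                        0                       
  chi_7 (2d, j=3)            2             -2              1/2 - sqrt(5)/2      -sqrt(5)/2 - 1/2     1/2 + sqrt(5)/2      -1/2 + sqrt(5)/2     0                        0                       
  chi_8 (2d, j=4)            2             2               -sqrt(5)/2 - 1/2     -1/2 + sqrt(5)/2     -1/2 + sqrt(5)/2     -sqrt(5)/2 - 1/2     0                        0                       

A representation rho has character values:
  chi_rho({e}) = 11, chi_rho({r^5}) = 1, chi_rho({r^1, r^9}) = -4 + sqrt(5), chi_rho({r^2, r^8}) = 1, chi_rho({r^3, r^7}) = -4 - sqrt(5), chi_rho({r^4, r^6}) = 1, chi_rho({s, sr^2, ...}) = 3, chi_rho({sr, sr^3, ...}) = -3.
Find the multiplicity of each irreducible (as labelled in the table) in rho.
Multiplicities: chi_1: 0, chi_2: 0, chi_3: 3, chi_4: 0, chi_5: 1, chi_6: 2, chi_7: 0, chi_8: 1.

Proof sketch: Use <chi_rho, chi> = (1/|G|) sum_C |C| * chi_rho(C) * conj(chi(C)) with |G| = 20 for each irreducible chi in the table:
  <chi_rho, chi_1> = (1/20)[1*(11)*conj(1) + 1*(1)*conj(1) + 2*(-4 + sqrt(5))*conj(1) + 2*(1)*conj(1) + 2*(-4 - sqrt(5))*conj(1) + 2*(1)*conj(1) + 5*(3)*conj(1) + 5*(-3)*conj(1)]
      = (1/20)[(11) + (1) + (-8 + 2*sqrt(5)) + (2) + (-8 - 2*sqrt(5)) + (2) + (15) + (-15)] = 0/20 = 0
  <chi_rho, chi_2> = (1/20)[1*(11)*conj(1) + 1*(1)*conj(1) + 2*(-4 + sqrt(5))*conj(1) + 2*(1)*conj(1) + 2*(-4 - sqrt(5))*conj(1) + 2*(1)*conj(1) + 5*(3)*conj(-1) + 5*(-3)*conj(-1)]
      = (1/20)[(11) + (1) + (-8 + 2*sqrt(5)) + (2) + (-8 - 2*sqrt(5)) + (2) + (-15) + (15)] = 0/20 = 0
  <chi_rho, chi_3> = (1/20)[1*(11)*conj(1) + 1*(1)*conj(-1) + 2*(-4 + sqrt(5))*conj(-1) + 2*(1)*conj(1) + 2*(-4 - sqrt(5))*conj(-1) + 2*(1)*conj(1) + 5*(3)*conj(1) + 5*(-3)*conj(-1)]
      = (1/20)[(11) + (-1) + (8 - 2*sqrt(5)) + (2) + (2*sqrt(5) + 8) + (2) + (15) + (15)] = 60/20 = 3
  <chi_rho, chi_4> = (1/20)[1*(11)*conj(1) + 1*(1)*conj(-1) + 2*(-4 + sqrt(5))*conj(-1) + 2*(1)*conj(1) + 2*(-4 - sqrt(5))*conj(-1) + 2*(1)*conj(1) + 5*(3)*conj(-1) + 5*(-3)*conj(1)]
      = (1/20)[(11) + (-1) + (8 - 2*sqrt(5)) + (2) + (2*sqrt(5) + 8) + (2) + (-15) + (-15)] = 0/20 = 0
  <chi_rho, chi_5> = (1/20)[1*(11)*conj(2) + 1*(1)*conj(-2) + 2*(-4 + sqrt(5))*conj(1/2 + sqrt(5)/2) + 2*(1)*conj(-1/2 + sqrt(5)/2) + 2*(-4 - sqrt(5))*conj(1/2 - sqrt(5)/2) + 2*(1)*conj(-sqrt(5)/2 - 1/2) + 5*(3)*conj(0) + 5*(-3)*conj(0)]
      = (1/20)[(22) + (-2) + (1 - 3*sqrt(5)) + (-1 + sqrt(5)) + (1 + 3*sqrt(5)) + (-sqrt(5) - 1) + (0) + (0)] = 20/20 = 1
  <chi_rho, chi_6> = (1/20)[1*(11)*conj(2) + 1*(1)*conj(2) + 2*(-4 + sqrt(5))*conj(-1/2 + sqrt(5)/2) + 2*(1)*conj(-sqrt(5)/2 - 1/2) + 2*(-4 - sqrt(5))*conj(-sqrt(5)/2 - 1/2) + 2*(1)*conj(-1/2 + sqrt(5)/2) + 5*(3)*conj(0) + 5*(-3)*conj(0)]
      = (1/20)[(22) + (2) + (9 - 5*sqrt(5)) + (-sqrt(5) - 1) + (9 + 5*sqrt(5)) + (-1 + sqrt(5)) + (0) + (0)] = 40/20 = 2
  <chi_rho, chi_7> = (1/20)[1*(11)*conj(2) + 1*(1)*conj(-2) + 2*(-4 + sqrt(5))*conj(1/2 - sqrt(5)/2) + 2*(1)*conj(-sqrt(5)/2 - 1/2) + 2*(-4 - sqrt(5))*conj(1/2 + sqrt(5)/2) + 2*(1)*conj(-1/2 + sqrt(5)/2) + 5*(3)*conj(0) + 5*(-3)*conj(0)]
      = (1/20)[(22) + (-2) + (-9 + 5*sqrt(5)) + (-sqrt(5) - 1) + (-5*sqrt(5) - 9) + (-1 + sqrt(5)) + (0) + (0)] = 0/20 = 0
  <chi_rho, chi_8> = (1/20)[1*(11)*conj(2) + 1*(1)*conj(2) + 2*(-4 + sqrt(5))*conj(-sqrt(5)/2 - 1/2) + 2*(1)*conj(-1/2 + sqrt(5)/2) + 2*(-4 - sqrt(5))*conj(-1/2 + sqrt(5)/2) + 2*(1)*conj(-sqrt(5)/2 - 1/2) + 5*(3)*conj(0) + 5*(-3)*conj(0)]
      = (1/20)[(22) + (2) + (-1 + 3*sqrt(5)) + (-1 + sqrt(5)) + (-3*sqrt(5) - 1) + (-sqrt(5) - 1) + (0) + (0)] = 20/20 = 1
Dimension check: dim(rho) = sum (mult * dim) = 0*1 + 0*1 + 3*1 + 0*1 + 1*2 + 2*2 + 0*2 + 1*2 = 11 = chi_rho(e) = 11.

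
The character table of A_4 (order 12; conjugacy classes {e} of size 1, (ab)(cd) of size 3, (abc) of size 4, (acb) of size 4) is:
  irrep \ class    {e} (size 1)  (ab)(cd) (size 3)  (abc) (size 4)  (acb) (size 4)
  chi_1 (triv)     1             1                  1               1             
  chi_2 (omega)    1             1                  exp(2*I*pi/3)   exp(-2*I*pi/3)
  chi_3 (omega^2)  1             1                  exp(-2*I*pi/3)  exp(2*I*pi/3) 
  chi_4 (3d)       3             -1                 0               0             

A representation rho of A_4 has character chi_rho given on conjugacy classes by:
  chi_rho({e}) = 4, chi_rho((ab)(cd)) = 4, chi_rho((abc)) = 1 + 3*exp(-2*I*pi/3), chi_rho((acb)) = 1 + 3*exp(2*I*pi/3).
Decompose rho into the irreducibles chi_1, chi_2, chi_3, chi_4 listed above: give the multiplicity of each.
Multiplicities: chi_1: 1, chi_2: 0, chi_3: 3, chi_4: 0.

Details: Use <chi_rho, chi> = (1/|G|) sum_C |C| * chi_rho(C) * conj(chi(C)) with |G| = 12 for each irreducible chi in the table:
  <chi_rho, chi_1> = (1/12)[1*(4)*conj(1) + 3*(4)*conj(1) + 4*(1 + 3*exp(-2*I*pi/3))*conj(1) + 4*(1 + 3*exp(2*I*pi/3))*conj(1)]
      = (1/12)[(4) + (12) + (4 + 12*exp(-2*I*pi/3)) + (4 + 12*exp(2*I*pi/3))] = 12/12 = 1
  <chi_rho, chi_2> = (1/12)[1*(4)*conj(1) + 3*(4)*conj(1) + 4*(1 + 3*exp(-2*I*pi/3))*conj(exp(2*I*pi/3)) + 4*(1 + 3*exp(2*I*pi/3))*conj(exp(-2*I*pi/3))]
      = (1/12)[(4) + (12) + (4*exp(-2*I*pi/3) + 12*exp(2*I*pi/3)) + (12*exp(-2*I*pi/3) + 4*exp(2*I*pi/3))] = 0/12 = 0
  <chi_rho, chi_3> = (1/12)[1*(4)*conj(1) + 3*(4)*conj(1) + 4*(1 + 3*exp(-2*I*pi/3))*conj(exp(-2*I*pi/3)) + 4*(1 + 3*exp(2*I*pi/3))*conj(exp(2*I*pi/3))]
      = (1/12)[(4) + (12) + (12 + 4*exp(2*I*pi/3)) + (12 + 4*exp(-2*I*pi/3))] = 36/12 = 3
  <chi_rho, chi_4> = (1/12)[1*(4)*conj(3) + 3*(4)*conj(-1) + 4*(1 + 3*exp(-2*I*pi/3))*conj(0) + 4*(1 + 3*exp(2*I*pi/3))*conj(0)]
      = (1/12)[(12) + (-12) + (0) + (0)] = 0/12 = 0
(Exp terms are combined using exp(i*s)*conj(exp(i*t)) = exp(i*(s-t)), and sums of them are collapsed using the identity that for every m > 1 the m distinct m-th roots of unity sum to 0, e.g. 1 + exp(2*I*pi/3) + exp(-2*I*pi/3) = 0.)
Dimension check: dim(rho) = sum (mult * dim) = 1*1 + 0*1 + 3*1 + 0*3 = 4 = chi_rho(e) = 4.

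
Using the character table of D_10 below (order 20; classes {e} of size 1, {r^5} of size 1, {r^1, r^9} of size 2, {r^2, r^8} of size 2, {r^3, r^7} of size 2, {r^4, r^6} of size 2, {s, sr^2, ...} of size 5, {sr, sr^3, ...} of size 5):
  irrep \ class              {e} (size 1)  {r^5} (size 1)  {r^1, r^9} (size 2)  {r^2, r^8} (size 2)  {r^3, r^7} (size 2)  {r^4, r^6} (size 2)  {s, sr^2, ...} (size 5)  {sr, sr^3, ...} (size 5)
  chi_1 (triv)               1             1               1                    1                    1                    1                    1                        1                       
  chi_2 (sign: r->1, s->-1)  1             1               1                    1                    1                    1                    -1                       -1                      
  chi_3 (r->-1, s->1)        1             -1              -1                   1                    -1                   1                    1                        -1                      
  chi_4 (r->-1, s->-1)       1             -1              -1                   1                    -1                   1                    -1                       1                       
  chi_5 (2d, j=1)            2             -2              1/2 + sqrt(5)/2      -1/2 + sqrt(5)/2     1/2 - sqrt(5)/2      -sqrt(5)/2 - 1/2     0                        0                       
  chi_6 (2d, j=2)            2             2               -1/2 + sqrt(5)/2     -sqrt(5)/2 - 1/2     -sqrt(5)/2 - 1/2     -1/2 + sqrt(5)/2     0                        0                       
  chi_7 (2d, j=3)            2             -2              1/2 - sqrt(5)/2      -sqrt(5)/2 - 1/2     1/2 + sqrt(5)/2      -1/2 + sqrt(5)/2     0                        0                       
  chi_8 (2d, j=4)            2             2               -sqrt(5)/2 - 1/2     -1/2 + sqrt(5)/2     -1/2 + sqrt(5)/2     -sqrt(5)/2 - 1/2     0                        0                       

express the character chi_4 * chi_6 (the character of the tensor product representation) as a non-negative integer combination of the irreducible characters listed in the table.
chi_4 tensor chi_6 = chi_7 (all other irreducibles have multiplicity 0).

Solution. The character of a tensor product is the pointwise product (chi_4 * chi_6)(C) = chi_4(C) * chi_6(C):
  {e}: (1)*(2), {r^5}: (-1)*(2), {r^1, r^9}: (-1)*(-1/2 + sqrt(5)/2), {r^2, r^8}: (1)*(-sqrt(5)/2 - 1/2), {r^3, r^7}: (-1)*(-sqrt(5)/2 - 1/2), {r^4, r^6}: (1)*(-1/2 + sqrt(5)/2), {s, sr^2, ...}: (-1)*(0), {sr, sr^3, ...}: (1)*(0)
so (chi_4 * chi_6) takes values
  {e} -> 2, {r^5} -> -2, {r^1, r^9} -> 1/2 - sqrt(5)/2, {r^2, r^8} -> -sqrt(5)/2 - 1/2, {r^3, r^7} -> 1/2 + sqrt(5)/2, {r^4, r^6} -> -1/2 + sqrt(5)/2, {s, sr^2, ...} -> 0, {sr, sr^3, ...} -> 0.
Now take the inner product of this character with each irreducible chi from the table, <chi_4*chi_6, chi> = (1/20) sum_C |C| (chi_4*chi_6)(C) conj(chi(C)):
  <chi_4*chi_6, chi_1> = (1/20)[1*(2)*conj(1) + 1*(-2)*conj(1) + 2*(1/2 - sqrt(5)/2)*conj(1) + 2*(-sqrt(5)/2 - 1/2)*conj(1) + 2*(1/2 + sqrt(5)/2)*conj(1) + 2*(-1/2 + sqrt(5)/2)*conj(1) + 5*(0)*conj(1) + 5*(0)*conj(1)]
      = (1/20)[(2) + (-2) + (1 - sqrt(5)) + (-sqrt(5) - 1) + (1 + sqrt(5)) + (-1 + sqrt(5)) + (0) + (0)] = 0/20 = 0
  <chi_4*chi_6, chi_2> = (1/20)[1*(2)*conj(1) + 1*(-2)*conj(1) + 2*(1/2 - sqrt(5)/2)*conj(1) + 2*(-sqrt(5)/2 - 1/2)*conj(1) + 2*(1/2 + sqrt(5)/2)*conj(1) + 2*(-1/2 + sqrt(5)/2)*conj(1) + 5*(0)*conj(-1) + 5*(0)*conj(-1)]
      = (1/20)[(2) + (-2) + (1 - sqrt(5)) + (-sqrt(5) - 1) + (1 + sqrt(5)) + (-1 + sqrt(5)) + (0) + (0)] = 0/20 = 0
  <chi_4*chi_6, chi_3> = (1/20)[1*(2)*conj(1) + 1*(-2)*conj(-1) + 2*(1/2 - sqrt(5)/2)*conj(-1) + 2*(-sqrt(5)/2 - 1/2)*conj(1) + 2*(1/2 + sqrt(5)/2)*conj(-1) + 2*(-1/2 + sqrt(5)/2)*conj(1) + 5*(0)*conj(1) + 5*(0)*conj(-1)]
      = (1/20)[(2) + (2) + (-1 + sqrt(5)) + (-sqrt(5) - 1) + (-sqrt(5) - 1) + (-1 + sqrt(5)) + (0) + (0)] = 0/20 = 0
  <chi_4*chi_6, chi_4> = (1/20)[1*(2)*conj(1) + 1*(-2)*conj(-1) + 2*(1/2 - sqrt(5)/2)*conj(-1) + 2*(-sqrt(5)/2 - 1/2)*conj(1) + 2*(1/2 + sqrt(5)/2)*conj(-1) + 2*(-1/2 + sqrt(5)/2)*conj(1) + 5*(0)*conj(-1) + 5*(0)*conj(1)]
      = (1/20)[(2) + (2) + (-1 + sqrt(5)) + (-sqrt(5) - 1) + (-sqrt(5) - 1) + (-1 + sqrt(5)) + (0) + (0)] = 0/20 = 0
  <chi_4*chi_6, chi_5> = (1/20)[1*(2)*conj(2) + 1*(-2)*conj(-2) + 2*(1/2 - sqrt(5)/2)*conj(1/2 + sqrt(5)/2) + 2*(-sqrt(5)/2 - 1/2)*conj(-1/2 + sqrt(5)/2) + 2*(1/2 + sqrt(5)/2)*conj(1/2 - sqrt(5)/2) + 2*(-1/2 + sqrt(5)/2)*conj(-sqrt(5)/2 - 1/2) + 5*(0)*conj(0) + 5*(0)*conj(0)]
      = (1/20)[(4) + (4) + (-2) + (-2) + (-2) + (-2) + (0) + (0)] = 0/20 = 0
  <chi_4*chi_6, chi_6> = (1/20)[1*(2)*conj(2) + 1*(-2)*conj(2) + 2*(1/2 - sqrt(5)/2)*conj(-1/2 + sqrt(5)/2) + 2*(-sqrt(5)/2 - 1/2)*conj(-sqrt(5)/2 - 1/2) + 2*(1/2 + sqrt(5)/2)*conj(-sqrt(5)/2 - 1/2) + 2*(-1/2 + sqrt(5)/2)*conj(-1/2 + sqrt(5)/2) + 5*(0)*conj(0) + 5*(0)*conj(0)]
      = (1/20)[(4) + (-4) + (-3 + sqrt(5)) + (sqrt(5) + 3) + (-3 - sqrt(5)) + (3 - sqrt(5)) + (0) + (0)] = 0/20 = 0
  <chi_4*chi_6, chi_7> = (1/20)[1*(2)*conj(2) + 1*(-2)*conj(-2) + 2*(1/2 - sqrt(5)/2)*conj(1/2 - sqrt(5)/2) + 2*(-sqrt(5)/2 - 1/2)*conj(-sqrt(5)/2 - 1/2) + 2*(1/2 + sqrt(5)/2)*conj(1/2 + sqrt(5)/2) + 2*(-1/2 + sqrt(5)/2)*conj(-1/2 + sqrt(5)/2) + 5*(0)*conj(0) + 5*(0)*conj(0)]
      = (1/20)[(4) + (4) + (3 - sqrt(5)) + (sqrt(5) + 3) + (sqrt(5) + 3) + (3 - sqrt(5)) + (0) + (0)] = 20/20 = 1
  <chi_4*chi_6, chi_8> = (1/20)[1*(2)*conj(2) + 1*(-2)*conj(2) + 2*(1/2 - sqrt(5)/2)*conj(-sqrt(5)/2 - 1/2) + 2*(-sqrt(5)/2 - 1/2)*conj(-1/2 + sqrt(5)/2) + 2*(1/2 + sqrt(5)/2)*conj(-1/2 + sqrt(5)/2) + 2*(-1/2 + sqrt(5)/2)*conj(-sqrt(5)/2 - 1/2) + 5*(0)*conj(0) + 5*(0)*conj(0)]
      = (1/20)[(4) + (-4) + (2) + (-2) + (2) + (-2) + (0) + (0)] = 0/20 = 0
Hence the multiplicities are chi_7: 1. Dimension check: dim(chi_4)*dim(chi_6) = 1*2 = 2 and sum (mult * dim) = 1*2 = 2.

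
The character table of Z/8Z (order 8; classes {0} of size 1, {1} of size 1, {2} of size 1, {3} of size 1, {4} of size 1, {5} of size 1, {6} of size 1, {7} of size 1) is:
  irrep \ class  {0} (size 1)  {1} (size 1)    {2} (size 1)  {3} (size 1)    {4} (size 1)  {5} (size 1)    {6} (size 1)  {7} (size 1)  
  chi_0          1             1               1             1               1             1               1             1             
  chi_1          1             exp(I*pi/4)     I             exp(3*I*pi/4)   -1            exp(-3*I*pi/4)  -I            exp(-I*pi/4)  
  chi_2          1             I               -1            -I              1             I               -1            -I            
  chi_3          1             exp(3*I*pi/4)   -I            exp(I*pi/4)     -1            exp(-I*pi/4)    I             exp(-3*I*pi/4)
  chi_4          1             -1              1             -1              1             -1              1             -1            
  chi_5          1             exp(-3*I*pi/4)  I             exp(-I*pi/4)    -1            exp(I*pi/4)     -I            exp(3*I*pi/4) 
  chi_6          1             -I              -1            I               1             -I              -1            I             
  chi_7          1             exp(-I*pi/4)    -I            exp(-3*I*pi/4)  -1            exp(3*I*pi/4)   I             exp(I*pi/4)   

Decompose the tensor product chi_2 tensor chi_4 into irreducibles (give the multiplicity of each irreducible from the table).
chi_2 tensor chi_4 = chi_6 (all other irreducibles have multiplicity 0).

Derivation: The character of a tensor product is the pointwise product (chi_2 * chi_4)(C) = chi_2(C) * chi_4(C):
  {0}: (1)*(1), {1}: (I)*(-1), {2}: (-1)*(1), {3}: (-I)*(-1), {4}: (1)*(1), {5}: (I)*(-1), {6}: (-1)*(1), {7}: (-I)*(-1)
so (chi_2 * chi_4) takes values
  {0} -> 1, {1} -> -I, {2} -> -1, {3} -> I, {4} -> 1, {5} -> -I, {6} -> -1, {7} -> I.
Now take the inner product of this character with each irreducible chi from the table, <chi_2*chi_4, chi> = (1/8) sum_C |C| (chi_2*chi_4)(C) conj(chi(C)):
  <chi_2*chi_4, chi_0> = (1/8)[1*(1)*conj(1) + 1*(-I)*conj(1) + 1*(-1)*conj(1) + 1*(I)*conj(1) + 1*(1)*conj(1) + 1*(-I)*conj(1) + 1*(-1)*conj(1) + 1*(I)*conj(1)]
      = (1/8)[(1) + (-I) + (-1) + (I) + (1) + (-I) + (-1) + (I)] = 0/8 = 0
  <chi_2*chi_4, chi_1> = (1/8)[1*(1)*conj(1) + 1*(-I)*conj(exp(I*pi/4)) + 1*(-1)*conj(I) + 1*(I)*conj(exp(3*I*pi/4)) + 1*(1)*conj(-1) + 1*(-I)*conj(exp(-3*I*pi/4)) + 1*(-1)*conj(-I) + 1*(I)*conj(exp(-I*pi/4))]
      = (1/8)[(1) + (-exp(I*pi/4)) + (I) + (exp(-I*pi/4)) + (-1) + (-exp(-3*I*pi/4)) + (-I) + (exp(3*I*pi/4))] = 0/8 = 0
  <chi_2*chi_4, chi_2> = (1/8)[1*(1)*conj(1) + 1*(-I)*conj(I) + 1*(-1)*conj(-1) + 1*(I)*conj(-I) + 1*(1)*conj(1) + 1*(-I)*conj(I) + 1*(-1)*conj(-1) + 1*(I)*conj(-I)]
      = (1/8)[(1) + (-1) + (1) + (-1) + (1) + (-1) + (1) + (-1)] = 0/8 = 0
  <chi_2*chi_4, chi_3> = (1/8)[1*(1)*conj(1) + 1*(-I)*conj(exp(3*I*pi/4)) + 1*(-1)*conj(-I) + 1*(I)*conj(exp(I*pi/4)) + 1*(1)*conj(-1) + 1*(-I)*conj(exp(-I*pi/4)) + 1*(-1)*conj(I) + 1*(I)*conj(exp(-3*I*pi/4))]
      = (1/8)[(1) + (-exp(-I*pi/4)) + (-I) + (exp(I*pi/4)) + (-1) + (-exp(3*I*pi/4)) + (I) + (exp(-3*I*pi/4))] = 0/8 = 0
  <chi_2*chi_4, chi_4> = (1/8)[1*(1)*conj(1) + 1*(-I)*conj(-1) + 1*(-1)*conj(1) + 1*(I)*conj(-1) + 1*(1)*conj(1) + 1*(-I)*conj(-1) + 1*(-1)*conj(1) + 1*(I)*conj(-1)]
      = (1/8)[(1) + (I) + (-1) + (-I) + (1) + (I) + (-1) + (-I)] = 0/8 = 0
  <chi_2*chi_4, chi_5> = (1/8)[1*(1)*conj(1) + 1*(-I)*conj(exp(-3*I*pi/4)) + 1*(-1)*conj(I) + 1*(I)*conj(exp(-I*pi/4)) + 1*(1)*conj(-1) + 1*(-I)*conj(exp(I*pi/4)) + 1*(-1)*conj(-I) + 1*(I)*conj(exp(3*I*pi/4))]
      = (1/8)[(1) + (-exp(-3*I*pi/4)) + (I) + (exp(3*I*pi/4)) + (-1) + (-exp(I*pi/4)) + (-I) + (exp(-I*pi/4))] = 0/8 = 0
  <chi_2*chi_4, chi_6> = (1/8)[1*(1)*conj(1) + 1*(-I)*conj(-I) + 1*(-1)*conj(-1) + 1*(I)*conj(I) + 1*(1)*conj(1) + 1*(-I)*conj(-I) + 1*(-1)*conj(-1) + 1*(I)*conj(I)]
      = (1/8)[(1) + (1) + (1) + (1) + (1) + (1) + (1) + (1)] = 8/8 = 1
  <chi_2*chi_4, chi_7> = (1/8)[1*(1)*conj(1) + 1*(-I)*conj(exp(-I*pi/4)) + 1*(-1)*conj(-I) + 1*(I)*conj(exp(-3*I*pi/4)) + 1*(1)*conj(-1) + 1*(-I)*conj(exp(3*I*pi/4)) + 1*(-1)*conj(I) + 1*(I)*conj(exp(I*pi/4))]
      = (1/8)[(1) + (-exp(3*I*pi/4)) + (-I) + (exp(-3*I*pi/4)) + (-1) + (-exp(-I*pi/4)) + (I) + (exp(I*pi/4))] = 0/8 = 0
(Exp terms are combined using exp(i*s)*conj(exp(i*t)) = exp(i*(s-t)), and sums of them are collapsed using the identity that for every m > 1 the m distinct m-th roots of unity sum to 0, e.g. 1 + exp(2*I*pi/3) + exp(-2*I*pi/3) = 0.)
Hence the multiplicities are chi_6: 1. Dimension check: dim(chi_2)*dim(chi_4) = 1*1 = 1 and sum (mult * dim) = 1*1 = 1.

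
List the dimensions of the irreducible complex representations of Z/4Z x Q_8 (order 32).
Dimensions: 1, 1, 1, 1, 1, 1, 1, 1, 1, 1, 1, 1, 1, 1, 1, 1, 2, 2, 2, 2

Reasoning: There are 20 irreducibles (= number of conjugacy classes). Their dimensions d_i satisfy sum d_i^2 = |G| = 32: 1 + 1 + 1 + 1 + 1 + 1 + 1 + 1 + 1 + 1 + 1 + 1 + 1 + 1 + 1 + 1 + 4 + 4 + 4 + 4 = 32. (For the product with Z/4Z: each of the 4 1-dim characters of Z/4Z tensors with each irrep of Q_8, giving 4 copies of each Q_8-dimension.)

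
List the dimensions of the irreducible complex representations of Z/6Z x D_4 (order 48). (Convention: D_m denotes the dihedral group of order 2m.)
Dimensions: 1, 1, 1, 1, 1, 1, 1, 1, 1, 1, 1, 1, 1, 1, 1, 1, 1, 1, 1, 1, 1, 1, 1, 1, 2, 2, 2, 2, 2, 2

Argument: There are 30 irreducibles (= number of conjugacy classes). Their dimensions d_i satisfy sum d_i^2 = |G| = 48: 1 + 1 + 1 + 1 + 1 + 1 + 1 + 1 + 1 + 1 + 1 + 1 + 1 + 1 + 1 + 1 + 1 + 1 + 1 + 1 + 1 + 1 + 1 + 1 + 4 + 4 + 4 + 4 + 4 + 4 = 48. (For the product with Z/6Z: each of the 6 1-dim characters of Z/6Z tensors with each irrep of D_4, giving 6 copies of each D_4-dimension.)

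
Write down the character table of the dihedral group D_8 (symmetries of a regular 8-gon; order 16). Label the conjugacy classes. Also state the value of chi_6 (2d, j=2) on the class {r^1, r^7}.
Conjugacy classes: {e} of size 1, {r^4} of size 1, {r^1, r^7} of size 2, {r^2, r^6} of size 2, {r^3, r^5} of size 2, {s, sr^2, ...} of size 4, {sr, sr^3, ...} of size 4.
Character table:
  irrep \ class              {e} (size 1)  {r^4} (size 1)  {r^1, r^7} (size 2)  {r^2, r^6} (size 2)  {r^3, r^5} (size 2)  {s, sr^2, ...} (size 4)  {sr, sr^3, ...} (size 4)
  chi_1 (triv)               1             1               1                    1                    1                    1                        1                       
  chi_2 (sign: r->1, s->-1)  1             1               1                    1                    1                    -1                       -1                      
  chi_3 (r->-1, s->1)        1             1               -1                   1                    -1                   1                        -1                      
  chi_4 (r->-1, s->-1)       1             1               -1                   1                    -1                   -1                       1                       
  chi_5 (2d, j=1)            2             -2              sqrt(2)              0                    -sqrt(2)             0                        0                       
  chi_6 (2d, j=2)            2             2               0                    -2                   0                    0                        0                       
  chi_7 (2d, j=3)            2             -2              -sqrt(2)             0                    sqrt(2)              0                        0                       

Spot check: chi_6 (2d, j=2) on {r^1, r^7} = 0.

Justification: D_8 has order 2*8 = 16 with 7 conjugacy classes, hence 7 irreducibles. Sum of squared dims 1 + 1 + 1 + 1 + 4 + 4 + 4 = 16 = |G|. Linear characters come from the abelianisation; the 2-dimensional irreps have character r^k -> 2*cos(2*pi*j*k/8), reflections -> 0.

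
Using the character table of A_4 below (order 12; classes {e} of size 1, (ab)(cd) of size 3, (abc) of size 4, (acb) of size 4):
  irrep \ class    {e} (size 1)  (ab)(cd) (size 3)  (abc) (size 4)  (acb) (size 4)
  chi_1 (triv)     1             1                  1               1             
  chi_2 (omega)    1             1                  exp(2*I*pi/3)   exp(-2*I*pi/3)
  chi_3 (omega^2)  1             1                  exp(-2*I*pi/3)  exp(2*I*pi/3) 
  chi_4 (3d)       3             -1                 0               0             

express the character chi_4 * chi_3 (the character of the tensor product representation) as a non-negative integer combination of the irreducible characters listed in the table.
chi_4 tensor chi_3 = chi_4 (all other irreducibles have multiplicity 0).

Why: The character of a tensor product is the pointwise product (chi_4 * chi_3)(C) = chi_4(C) * chi_3(C):
  {e}: (3)*(1), (ab)(cd): (-1)*(1), (abc): (0)*(exp(-2*I*pi/3)), (acb): (0)*(exp(2*I*pi/3))
so (chi_4 * chi_3) takes values
  {e} -> 3, (ab)(cd) -> -1, (abc) -> 0, (acb) -> 0.
Now take the inner product of this character with each irreducible chi from the table, <chi_4*chi_3, chi> = (1/12) sum_C |C| (chi_4*chi_3)(C) conj(chi(C)):
  <chi_4*chi_3, chi_1> = (1/12)[1*(3)*conj(1) + 3*(-1)*conj(1) + 4*(0)*conj(1) + 4*(0)*conj(1)]
      = (1/12)[(3) + (-3) + (0) + (0)] = 0/12 = 0
  <chi_4*chi_3, chi_2> = (1/12)[1*(3)*conj(1) + 3*(-1)*conj(1) + 4*(0)*conj(exp(2*I*pi/3)) + 4*(0)*conj(exp(-2*I*pi/3))]
      = (1/12)[(3) + (-3) + (0) + (0)] = 0/12 = 0
  <chi_4*chi_3, chi_3> = (1/12)[1*(3)*conj(1) + 3*(-1)*conj(1) + 4*(0)*conj(exp(-2*I*pi/3)) + 4*(0)*conj(exp(2*I*pi/3))]
      = (1/12)[(3) + (-3) + (0) + (0)] = 0/12 = 0
  <chi_4*chi_3, chi_4> = (1/12)[1*(3)*conj(3) + 3*(-1)*conj(-1) + 4*(0)*conj(0) + 4*(0)*conj(0)]
      = (1/12)[(9) + (3) + (0) + (0)] = 12/12 = 1
(Exp terms are combined using exp(i*s)*conj(exp(i*t)) = exp(i*(s-t)), and sums of them are collapsed using the identity that for every m > 1 the m distinct m-th roots of unity sum to 0, e.g. 1 + exp(2*I*pi/3) + exp(-2*I*pi/3) = 0.)
Hence the multiplicities are chi_4: 1. Dimension check: dim(chi_4)*dim(chi_3) = 3*1 = 3 and sum (mult * dim) = 1*3 = 3.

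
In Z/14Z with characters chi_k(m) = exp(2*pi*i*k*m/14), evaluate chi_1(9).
chi_1(9) = zeta_14^9 = exp(-5*I*pi/7)

Explanation: chi_1(9) = zeta_14^(1*9) = zeta_14^9. Since zeta_14^14 = 1, this equals zeta_14^9 = exp(2*pi*i*9/14) = exp(-5*I*pi/7).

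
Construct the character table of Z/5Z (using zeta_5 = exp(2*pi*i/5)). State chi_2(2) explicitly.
Character table of Z/5Z (irreps indexed chi_0,...,chi_4 with chi_k(m) = zeta_5^(k*m), zeta_5 = exp(2*pi*i/5)):
  irrep \ class  {0} (size 1)  {1} (size 1)    {2} (size 1)    {3} (size 1)    {4} (size 1)  
  chi_0          1             1               1               1               1             
  chi_1          1             exp(2*I*pi/5)   exp(4*I*pi/5)   exp(-4*I*pi/5)  exp(-2*I*pi/5)
  chi_2          1             exp(4*I*pi/5)   exp(-2*I*pi/5)  exp(2*I*pi/5)   exp(-4*I*pi/5)
  chi_3          1             exp(-4*I*pi/5)  exp(2*I*pi/5)   exp(-2*I*pi/5)  exp(4*I*pi/5) 
  chi_4          1             exp(-2*I*pi/5)  exp(-4*I*pi/5)  exp(4*I*pi/5)   exp(2*I*pi/5) 

Spot check: chi_2(2) = zeta_5^(2*2) = zeta_5^4 = exp(-2*I*pi/5).

Z/5Z is abelian, so all 5 irreducible complex representations are 1-dimensional. They are given by chi_k(m) = zeta_5^(k*m) for k = 0,...,4. Row orthogonality: sum_m chi_k(m) conj(chi_l(m)) = 5 * [k = l].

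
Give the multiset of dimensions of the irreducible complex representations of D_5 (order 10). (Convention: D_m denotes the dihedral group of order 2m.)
Dimensions: 1, 1, 2, 2

Details: There are 4 irreducibles (= number of conjugacy classes). Their dimensions d_i satisfy sum d_i^2 = |G| = 10: 1 + 1 + 4 + 4 = 10.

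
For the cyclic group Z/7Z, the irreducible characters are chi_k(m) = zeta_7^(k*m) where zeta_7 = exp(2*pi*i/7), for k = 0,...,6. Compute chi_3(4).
chi_3(4) = zeta_7^12 = exp(-4*I*pi/7)

chi_3(4) = zeta_7^(3*4) = zeta_7^12. Since zeta_7^7 = 1, this equals zeta_7^5 = exp(2*pi*i*5/7) = exp(-4*I*pi/7).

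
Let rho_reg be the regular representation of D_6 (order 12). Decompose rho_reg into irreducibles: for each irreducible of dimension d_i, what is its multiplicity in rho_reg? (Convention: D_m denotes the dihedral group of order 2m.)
Each irreducible V_i of dimension d_i appears with multiplicity d_i, i.e. rho_reg = (direct sum over all irreducibles V_i) d_i V_i. The irreducible dimensions for D_6 are 1, 1, 1, 1, 2, 2: 4 irreducibles of dimension 1, each with multiplicity 1; 2 irreducibles of dimension 2, each with multiplicity 2. Total dimension 4*1*1 + 2*2*2 = 12 = |G|.

Proof sketch: General theorem: in the regular representation of a finite group G, each irreducible appears with multiplicity equal to its dimension. Check: dim(rho_reg) = sum d_i^2 = 1 + 1 + 1 + 1 + 4 + 4 = 12 = |G|.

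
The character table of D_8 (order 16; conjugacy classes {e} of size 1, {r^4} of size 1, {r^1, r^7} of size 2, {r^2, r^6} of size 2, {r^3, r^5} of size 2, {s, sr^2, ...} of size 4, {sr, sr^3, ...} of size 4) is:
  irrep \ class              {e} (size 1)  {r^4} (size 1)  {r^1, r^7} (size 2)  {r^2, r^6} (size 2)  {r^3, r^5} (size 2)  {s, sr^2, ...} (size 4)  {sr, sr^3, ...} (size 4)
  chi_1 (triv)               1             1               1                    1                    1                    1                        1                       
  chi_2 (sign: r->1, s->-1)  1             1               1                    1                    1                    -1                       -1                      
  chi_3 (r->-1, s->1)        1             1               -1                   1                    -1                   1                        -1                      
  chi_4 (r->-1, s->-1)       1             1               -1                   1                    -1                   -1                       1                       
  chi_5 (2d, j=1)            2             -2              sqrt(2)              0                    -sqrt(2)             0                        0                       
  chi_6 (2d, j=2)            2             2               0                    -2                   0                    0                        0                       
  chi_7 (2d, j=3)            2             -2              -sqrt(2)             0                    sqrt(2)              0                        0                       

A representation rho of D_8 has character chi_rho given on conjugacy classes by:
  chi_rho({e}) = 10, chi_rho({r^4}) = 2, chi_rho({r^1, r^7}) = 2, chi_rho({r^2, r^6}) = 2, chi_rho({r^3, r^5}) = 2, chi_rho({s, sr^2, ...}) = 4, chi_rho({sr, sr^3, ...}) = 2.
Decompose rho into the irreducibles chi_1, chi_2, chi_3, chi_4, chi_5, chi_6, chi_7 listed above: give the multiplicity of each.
Multiplicities: chi_1: 3, chi_2: 0, chi_3: 1, chi_4: 0, chi_5: 1, chi_6: 1, chi_7: 1.

Working: Use <chi_rho, chi> = (1/|G|) sum_C |C| * chi_rho(C) * conj(chi(C)) with |G| = 16 for each irreducible chi in the table:
  <chi_rho, chi_1> = (1/16)[1*(10)*conj(1) + 1*(2)*conj(1) + 2*(2)*conj(1) + 2*(2)*conj(1) + 2*(2)*conj(1) + 4*(4)*conj(1) + 4*(2)*conj(1)]
      = (1/16)[(10) + (2) + (4) + (4) + (4) + (16) + (8)] = 48/16 = 3
  <chi_rho, chi_2> = (1/16)[1*(10)*conj(1) + 1*(2)*conj(1) + 2*(2)*conj(1) + 2*(2)*conj(1) + 2*(2)*conj(1) + 4*(4)*conj(-1) + 4*(2)*conj(-1)]
      = (1/16)[(10) + (2) + (4) + (4) + (4) + (-16) + (-8)] = 0/16 = 0
  <chi_rho, chi_3> = (1/16)[1*(10)*conj(1) + 1*(2)*conj(1) + 2*(2)*conj(-1) + 2*(2)*conj(1) + 2*(2)*conj(-1) + 4*(4)*conj(1) + 4*(2)*conj(-1)]
      = (1/16)[(10) + (2) + (-4) + (4) + (-4) + (16) + (-8)] = 16/16 = 1
  <chi_rho, chi_4> = (1/16)[1*(10)*conj(1) + 1*(2)*conj(1) + 2*(2)*conj(-1) + 2*(2)*conj(1) + 2*(2)*conj(-1) + 4*(4)*conj(-1) + 4*(2)*conj(1)]
      = (1/16)[(10) + (2) + (-4) + (4) + (-4) + (-16) + (8)] = 0/16 = 0
  <chi_rho, chi_5> = (1/16)[1*(10)*conj(2) + 1*(2)*conj(-2) + 2*(2)*conj(sqrt(2)) + 2*(2)*conj(0) + 2*(2)*conj(-sqrt(2)) + 4*(4)*conj(0) + 4*(2)*conj(0)]
      = (1/16)[(20) + (-4) + (4*sqrt(2)) + (0) + (-4*sqrt(2)) + (0) + (0)] = 16/16 = 1
  <chi_rho, chi_6> = (1/16)[1*(10)*conj(2) + 1*(2)*conj(2) + 2*(2)*conj(0) + 2*(2)*conj(-2) + 2*(2)*conj(0) + 4*(4)*conj(0) + 4*(2)*conj(0)]
      = (1/16)[(20) + (4) + (0) + (-8) + (0) + (0) + (0)] = 16/16 = 1
  <chi_rho, chi_7> = (1/16)[1*(10)*conj(2) + 1*(2)*conj(-2) + 2*(2)*conj(-sqrt(2)) + 2*(2)*conj(0) + 2*(2)*conj(sqrt(2)) + 4*(4)*conj(0) + 4*(2)*conj(0)]
      = (1/16)[(20) + (-4) + (-4*sqrt(2)) + (0) + (4*sqrt(2)) + (0) + (0)] = 16/16 = 1
Dimension check: dim(rho) = sum (mult * dim) = 3*1 + 0*1 + 1*1 + 0*1 + 1*2 + 1*2 + 1*2 = 10 = chi_rho(e) = 10.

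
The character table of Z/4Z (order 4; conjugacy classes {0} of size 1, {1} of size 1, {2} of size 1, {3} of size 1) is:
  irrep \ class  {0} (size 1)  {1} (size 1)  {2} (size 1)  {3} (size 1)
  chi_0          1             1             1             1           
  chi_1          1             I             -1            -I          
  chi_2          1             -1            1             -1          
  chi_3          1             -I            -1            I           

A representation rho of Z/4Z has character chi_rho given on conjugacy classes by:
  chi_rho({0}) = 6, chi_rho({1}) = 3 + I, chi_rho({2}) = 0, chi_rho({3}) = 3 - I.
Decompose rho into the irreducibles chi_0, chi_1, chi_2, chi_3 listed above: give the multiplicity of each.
Multiplicities: chi_0: 3, chi_1: 2, chi_2: 0, chi_3: 1.

Reasoning: Use <chi_rho, chi> = (1/|G|) sum_C |C| * chi_rho(C) * conj(chi(C)) with |G| = 4 for each irreducible chi in the table:
  <chi_rho, chi_0> = (1/4)[1*(6)*conj(1) + 1*(3 + I)*conj(1) + 1*(0)*conj(1) + 1*(3 - I)*conj(1)]
      = (1/4)[(6) + (3 + I) + (0) + (3 - I)] = 12/4 = 3
  <chi_rho, chi_1> = (1/4)[1*(6)*conj(1) + 1*(3 + I)*conj(I) + 1*(0)*conj(-1) + 1*(3 - I)*conj(-I)]
      = (1/4)[(6) + (1 - 3*I) + (0) + (1 + 3*I)] = 8/4 = 2
  <chi_rho, chi_2> = (1/4)[1*(6)*conj(1) + 1*(3 + I)*conj(-1) + 1*(0)*conj(1) + 1*(3 - I)*conj(-1)]
      = (1/4)[(6) + (-3 - I) + (0) + (-3 + I)] = 0/4 = 0
  <chi_rho, chi_3> = (1/4)[1*(6)*conj(1) + 1*(3 + I)*conj(-I) + 1*(0)*conj(-1) + 1*(3 - I)*conj(I)]
      = (1/4)[(6) + (-1 + 3*I) + (0) + (-1 - 3*I)] = 4/4 = 1
(Exp terms are combined using exp(i*s)*conj(exp(i*t)) = exp(i*(s-t)), and sums of them are collapsed using the identity that for every m > 1 the m distinct m-th roots of unity sum to 0, e.g. 1 + exp(2*I*pi/3) + exp(-2*I*pi/3) = 0.)
Dimension check: dim(rho) = sum (mult * dim) = 3*1 + 2*1 + 0*1 + 1*1 = 6 = chi_rho(e) = 6.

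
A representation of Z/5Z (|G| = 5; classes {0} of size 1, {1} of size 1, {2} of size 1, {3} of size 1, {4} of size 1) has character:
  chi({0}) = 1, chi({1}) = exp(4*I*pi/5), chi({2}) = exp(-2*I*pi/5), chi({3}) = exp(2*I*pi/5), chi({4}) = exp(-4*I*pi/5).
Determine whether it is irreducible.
Irreducible: <chi, chi> = 1.

Justification: <chi, chi> = (1/|G|) sum_C |C| * |chi(C)|^2 = (1/5)[1*|1|^2 + 1*|exp(4*I*pi/5)|^2 + 1*|exp(-2*I*pi/5)|^2 + 1*|exp(2*I*pi/5)|^2 + 1*|exp(-4*I*pi/5)|^2]
  = (1/5)[(1) + (1) + (1) + (1) + (1)] = 5/5 = 1.
(Exp terms are combined using exp(i*s)*conj(exp(i*t)) = exp(i*(s-t)), and sums of them are collapsed using the identity that for every m > 1 the m distinct m-th roots of unity sum to 0, e.g. 1 + exp(2*I*pi/3) + exp(-2*I*pi/3) = 0.)
A character is irreducible iff <chi, chi> = 1, so this representation is irreducible.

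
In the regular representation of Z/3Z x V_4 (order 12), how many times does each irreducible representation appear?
Each irreducible V_i of dimension d_i appears with multiplicity d_i, i.e. rho_reg = (direct sum over all irreducibles V_i) d_i V_i. The irreducible dimensions for Z/3Z x V_4 are 1, 1, 1, 1, 1, 1, 1, 1, 1, 1, 1, 1: 12 irreducibles of dimension 1, each with multiplicity 1. Total dimension 12*1*1 = 12 = |G|.

Working: General theorem: in the regular representation of a finite group G, each irreducible appears with multiplicity equal to its dimension. Check: dim(rho_reg) = sum d_i^2 = 1 + 1 + 1 + 1 + 1 + 1 + 1 + 1 + 1 + 1 + 1 + 1 = 12 = |G|.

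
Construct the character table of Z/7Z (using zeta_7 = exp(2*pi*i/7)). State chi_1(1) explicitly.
Character table of Z/7Z (irreps indexed chi_0,...,chi_6 with chi_k(m) = zeta_7^(k*m), zeta_7 = exp(2*pi*i/7)):
  irrep \ class  {0} (size 1)  {1} (size 1)    {2} (size 1)    {3} (size 1)    {4} (size 1)    {5} (size 1)    {6} (size 1)  
  chi_0          1             1               1               1               1               1               1             
  chi_1          1             exp(2*I*pi/7)   exp(4*I*pi/7)   exp(6*I*pi/7)   exp(-6*I*pi/7)  exp(-4*I*pi/7)  exp(-2*I*pi/7)
  chi_2          1             exp(4*I*pi/7)   exp(-6*I*pi/7)  exp(-2*I*pi/7)  exp(2*I*pi/7)   exp(6*I*pi/7)   exp(-4*I*pi/7)
  chi_3          1             exp(6*I*pi/7)   exp(-2*I*pi/7)  exp(4*I*pi/7)   exp(-4*I*pi/7)  exp(2*I*pi/7)   exp(-6*I*pi/7)
  chi_4          1             exp(-6*I*pi/7)  exp(2*I*pi/7)   exp(-4*I*pi/7)  exp(4*I*pi/7)   exp(-2*I*pi/7)  exp(6*I*pi/7) 
  chi_5          1             exp(-4*I*pi/7)  exp(6*I*pi/7)   exp(2*I*pi/7)   exp(-2*I*pi/7)  exp(-6*I*pi/7)  exp(4*I*pi/7) 
  chi_6          1             exp(-2*I*pi/7)  exp(-4*I*pi/7)  exp(-6*I*pi/7)  exp(6*I*pi/7)   exp(4*I*pi/7)   exp(2*I*pi/7) 

Spot check: chi_1(1) = zeta_7^(1*1) = zeta_7^1 = exp(2*I*pi/7).

Working: Z/7Z is abelian, so all 7 irreducible complex representations are 1-dimensional. They are given by chi_k(m) = zeta_7^(k*m) for k = 0,...,6. Row orthogonality: sum_m chi_k(m) conj(chi_l(m)) = 7 * [k = l].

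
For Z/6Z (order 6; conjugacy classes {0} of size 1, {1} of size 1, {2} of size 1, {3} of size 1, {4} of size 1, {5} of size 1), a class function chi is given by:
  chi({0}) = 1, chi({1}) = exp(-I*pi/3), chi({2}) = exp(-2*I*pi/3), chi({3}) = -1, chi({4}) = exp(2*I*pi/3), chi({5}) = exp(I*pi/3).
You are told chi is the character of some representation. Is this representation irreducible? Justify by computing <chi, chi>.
Irreducible: <chi, chi> = 1.

Reasoning: <chi, chi> = (1/|G|) sum_C |C| * |chi(C)|^2 = (1/6)[1*|1|^2 + 1*|exp(-I*pi/3)|^2 + 1*|exp(-2*I*pi/3)|^2 + 1*|-1|^2 + 1*|exp(2*I*pi/3)|^2 + 1*|exp(I*pi/3)|^2]
  = (1/6)[(1) + (1) + (1) + (1) + (1) + (1)] = 6/6 = 1.
(Exp terms are combined using exp(i*s)*conj(exp(i*t)) = exp(i*(s-t)), and sums of them are collapsed using the identity that for every m > 1 the m distinct m-th roots of unity sum to 0, e.g. 1 + exp(2*I*pi/3) + exp(-2*I*pi/3) = 0.)
A character is irreducible iff <chi, chi> = 1, so this representation is irreducible.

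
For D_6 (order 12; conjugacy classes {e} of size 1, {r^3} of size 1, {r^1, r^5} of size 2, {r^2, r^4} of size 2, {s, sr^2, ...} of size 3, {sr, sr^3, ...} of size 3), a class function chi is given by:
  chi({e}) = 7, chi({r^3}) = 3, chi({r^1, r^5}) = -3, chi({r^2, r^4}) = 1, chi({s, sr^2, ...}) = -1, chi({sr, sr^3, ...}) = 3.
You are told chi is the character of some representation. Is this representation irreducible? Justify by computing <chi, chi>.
Not irreducible (reducible): <chi, chi> = 9 > 1.

Working: <chi, chi> = (1/|G|) sum_C |C| * |chi(C)|^2 = (1/12)[1*|7|^2 + 1*|3|^2 + 2*|-3|^2 + 2*|1|^2 + 3*|-1|^2 + 3*|3|^2]
  = (1/12)[(49) + (9) + (18) + (2) + (3) + (27)] = 108/12 = 9.
A character is irreducible iff <chi, chi> = 1, so this representation is reducible.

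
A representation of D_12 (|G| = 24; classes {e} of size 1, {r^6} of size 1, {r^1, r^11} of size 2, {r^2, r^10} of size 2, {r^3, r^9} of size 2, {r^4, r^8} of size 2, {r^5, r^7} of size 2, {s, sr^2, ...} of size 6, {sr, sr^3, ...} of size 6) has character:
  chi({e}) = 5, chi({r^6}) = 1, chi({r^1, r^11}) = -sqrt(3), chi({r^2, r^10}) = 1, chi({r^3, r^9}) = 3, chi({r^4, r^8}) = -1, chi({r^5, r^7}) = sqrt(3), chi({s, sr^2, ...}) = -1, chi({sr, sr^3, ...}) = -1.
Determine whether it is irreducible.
Not irreducible (reducible): <chi, chi> = 3 > 1.

Explanation: <chi, chi> = (1/|G|) sum_C |C| * |chi(C)|^2 = (1/24)[1*|5|^2 + 1*|1|^2 + 2*|-sqrt(3)|^2 + 2*|1|^2 + 2*|3|^2 + 2*|-1|^2 + 2*|sqrt(3)|^2 + 6*|-1|^2 + 6*|-1|^2]
  = (1/24)[(25) + (1) + (6) + (2) + (18) + (2) + (6) + (6) + (6)] = 72/24 = 3.
A character is irreducible iff <chi, chi> = 1, so this representation is reducible.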